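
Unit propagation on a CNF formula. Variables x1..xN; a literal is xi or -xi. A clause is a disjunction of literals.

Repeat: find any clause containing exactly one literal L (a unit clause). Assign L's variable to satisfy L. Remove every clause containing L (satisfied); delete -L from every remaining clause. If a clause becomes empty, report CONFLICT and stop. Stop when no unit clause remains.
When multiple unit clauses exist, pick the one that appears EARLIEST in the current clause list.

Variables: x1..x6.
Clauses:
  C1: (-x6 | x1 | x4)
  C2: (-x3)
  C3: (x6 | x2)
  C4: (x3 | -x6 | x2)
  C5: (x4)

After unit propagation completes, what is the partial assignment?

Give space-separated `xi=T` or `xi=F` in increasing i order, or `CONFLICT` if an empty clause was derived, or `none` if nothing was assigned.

unit clause [-3] forces x3=F; simplify:
  drop 3 from [3, -6, 2] -> [-6, 2]
  satisfied 1 clause(s); 4 remain; assigned so far: [3]
unit clause [4] forces x4=T; simplify:
  satisfied 2 clause(s); 2 remain; assigned so far: [3, 4]

Answer: x3=F x4=T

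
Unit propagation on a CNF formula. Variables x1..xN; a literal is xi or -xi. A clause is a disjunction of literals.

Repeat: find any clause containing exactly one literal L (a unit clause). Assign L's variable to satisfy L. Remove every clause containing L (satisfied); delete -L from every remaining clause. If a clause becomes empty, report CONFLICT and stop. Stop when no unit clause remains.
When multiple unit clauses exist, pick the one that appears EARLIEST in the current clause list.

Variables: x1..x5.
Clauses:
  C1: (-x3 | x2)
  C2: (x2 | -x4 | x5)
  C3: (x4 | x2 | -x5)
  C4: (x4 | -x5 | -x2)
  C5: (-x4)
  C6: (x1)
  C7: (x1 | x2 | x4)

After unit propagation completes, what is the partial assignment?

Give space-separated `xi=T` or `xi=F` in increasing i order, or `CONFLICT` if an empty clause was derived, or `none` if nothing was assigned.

unit clause [-4] forces x4=F; simplify:
  drop 4 from [4, 2, -5] -> [2, -5]
  drop 4 from [4, -5, -2] -> [-5, -2]
  drop 4 from [1, 2, 4] -> [1, 2]
  satisfied 2 clause(s); 5 remain; assigned so far: [4]
unit clause [1] forces x1=T; simplify:
  satisfied 2 clause(s); 3 remain; assigned so far: [1, 4]

Answer: x1=T x4=F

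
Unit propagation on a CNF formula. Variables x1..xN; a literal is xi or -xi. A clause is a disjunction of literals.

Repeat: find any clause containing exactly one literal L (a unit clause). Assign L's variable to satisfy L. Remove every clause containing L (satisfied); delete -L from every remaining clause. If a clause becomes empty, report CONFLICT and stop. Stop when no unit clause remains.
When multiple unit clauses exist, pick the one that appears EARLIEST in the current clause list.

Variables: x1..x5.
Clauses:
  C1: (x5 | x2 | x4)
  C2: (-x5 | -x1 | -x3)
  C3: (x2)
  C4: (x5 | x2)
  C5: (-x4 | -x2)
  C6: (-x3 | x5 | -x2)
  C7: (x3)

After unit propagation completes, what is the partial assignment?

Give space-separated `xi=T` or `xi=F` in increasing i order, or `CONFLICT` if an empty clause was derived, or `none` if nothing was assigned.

unit clause [2] forces x2=T; simplify:
  drop -2 from [-4, -2] -> [-4]
  drop -2 from [-3, 5, -2] -> [-3, 5]
  satisfied 3 clause(s); 4 remain; assigned so far: [2]
unit clause [-4] forces x4=F; simplify:
  satisfied 1 clause(s); 3 remain; assigned so far: [2, 4]
unit clause [3] forces x3=T; simplify:
  drop -3 from [-5, -1, -3] -> [-5, -1]
  drop -3 from [-3, 5] -> [5]
  satisfied 1 clause(s); 2 remain; assigned so far: [2, 3, 4]
unit clause [5] forces x5=T; simplify:
  drop -5 from [-5, -1] -> [-1]
  satisfied 1 clause(s); 1 remain; assigned so far: [2, 3, 4, 5]
unit clause [-1] forces x1=F; simplify:
  satisfied 1 clause(s); 0 remain; assigned so far: [1, 2, 3, 4, 5]

Answer: x1=F x2=T x3=T x4=F x5=T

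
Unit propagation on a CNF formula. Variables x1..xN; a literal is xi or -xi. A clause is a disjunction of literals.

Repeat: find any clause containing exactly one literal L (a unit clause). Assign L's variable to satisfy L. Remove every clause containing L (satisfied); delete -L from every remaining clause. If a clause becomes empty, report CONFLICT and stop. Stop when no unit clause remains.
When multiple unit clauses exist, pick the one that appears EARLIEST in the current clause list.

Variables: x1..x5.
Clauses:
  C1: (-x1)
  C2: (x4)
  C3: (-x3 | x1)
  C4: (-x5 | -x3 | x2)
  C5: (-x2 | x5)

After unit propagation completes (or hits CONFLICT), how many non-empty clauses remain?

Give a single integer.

Answer: 1

Derivation:
unit clause [-1] forces x1=F; simplify:
  drop 1 from [-3, 1] -> [-3]
  satisfied 1 clause(s); 4 remain; assigned so far: [1]
unit clause [4] forces x4=T; simplify:
  satisfied 1 clause(s); 3 remain; assigned so far: [1, 4]
unit clause [-3] forces x3=F; simplify:
  satisfied 2 clause(s); 1 remain; assigned so far: [1, 3, 4]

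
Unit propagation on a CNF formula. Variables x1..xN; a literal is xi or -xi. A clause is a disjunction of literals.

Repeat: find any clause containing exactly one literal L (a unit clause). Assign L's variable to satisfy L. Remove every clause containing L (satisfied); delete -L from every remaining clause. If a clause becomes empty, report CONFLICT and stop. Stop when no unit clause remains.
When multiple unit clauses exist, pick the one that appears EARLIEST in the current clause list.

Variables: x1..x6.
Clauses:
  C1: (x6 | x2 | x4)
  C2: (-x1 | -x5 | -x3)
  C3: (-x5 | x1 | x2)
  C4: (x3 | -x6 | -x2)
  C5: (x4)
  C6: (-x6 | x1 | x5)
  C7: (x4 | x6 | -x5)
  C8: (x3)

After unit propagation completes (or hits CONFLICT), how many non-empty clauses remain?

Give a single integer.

unit clause [4] forces x4=T; simplify:
  satisfied 3 clause(s); 5 remain; assigned so far: [4]
unit clause [3] forces x3=T; simplify:
  drop -3 from [-1, -5, -3] -> [-1, -5]
  satisfied 2 clause(s); 3 remain; assigned so far: [3, 4]

Answer: 3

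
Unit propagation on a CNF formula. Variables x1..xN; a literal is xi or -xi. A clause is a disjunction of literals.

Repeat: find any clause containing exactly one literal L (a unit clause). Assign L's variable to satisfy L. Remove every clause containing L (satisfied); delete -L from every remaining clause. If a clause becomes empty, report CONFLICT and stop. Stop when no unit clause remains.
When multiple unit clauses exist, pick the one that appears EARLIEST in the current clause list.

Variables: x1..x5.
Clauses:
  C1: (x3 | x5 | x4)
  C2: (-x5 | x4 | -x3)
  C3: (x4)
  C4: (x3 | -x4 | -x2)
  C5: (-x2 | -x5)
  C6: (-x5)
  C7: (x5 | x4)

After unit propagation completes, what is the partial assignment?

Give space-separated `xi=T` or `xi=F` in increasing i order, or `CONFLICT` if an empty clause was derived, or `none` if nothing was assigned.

unit clause [4] forces x4=T; simplify:
  drop -4 from [3, -4, -2] -> [3, -2]
  satisfied 4 clause(s); 3 remain; assigned so far: [4]
unit clause [-5] forces x5=F; simplify:
  satisfied 2 clause(s); 1 remain; assigned so far: [4, 5]

Answer: x4=T x5=F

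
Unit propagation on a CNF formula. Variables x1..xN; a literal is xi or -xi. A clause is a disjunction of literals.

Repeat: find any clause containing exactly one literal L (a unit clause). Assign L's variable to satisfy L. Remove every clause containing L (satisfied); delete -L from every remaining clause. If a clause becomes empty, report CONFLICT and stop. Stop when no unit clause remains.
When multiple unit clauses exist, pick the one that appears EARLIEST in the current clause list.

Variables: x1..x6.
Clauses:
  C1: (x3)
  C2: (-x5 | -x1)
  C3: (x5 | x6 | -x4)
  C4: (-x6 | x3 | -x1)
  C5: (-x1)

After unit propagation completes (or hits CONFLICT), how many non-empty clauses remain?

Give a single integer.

Answer: 1

Derivation:
unit clause [3] forces x3=T; simplify:
  satisfied 2 clause(s); 3 remain; assigned so far: [3]
unit clause [-1] forces x1=F; simplify:
  satisfied 2 clause(s); 1 remain; assigned so far: [1, 3]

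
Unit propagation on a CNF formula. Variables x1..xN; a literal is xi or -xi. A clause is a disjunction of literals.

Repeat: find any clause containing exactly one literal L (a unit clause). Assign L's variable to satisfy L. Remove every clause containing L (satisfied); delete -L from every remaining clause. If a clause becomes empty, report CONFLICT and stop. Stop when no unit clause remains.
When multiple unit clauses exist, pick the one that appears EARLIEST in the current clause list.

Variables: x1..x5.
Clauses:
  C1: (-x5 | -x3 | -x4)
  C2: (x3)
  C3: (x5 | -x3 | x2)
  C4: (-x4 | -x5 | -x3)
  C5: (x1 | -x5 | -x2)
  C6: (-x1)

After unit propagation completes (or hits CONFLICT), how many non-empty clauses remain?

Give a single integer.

Answer: 4

Derivation:
unit clause [3] forces x3=T; simplify:
  drop -3 from [-5, -3, -4] -> [-5, -4]
  drop -3 from [5, -3, 2] -> [5, 2]
  drop -3 from [-4, -5, -3] -> [-4, -5]
  satisfied 1 clause(s); 5 remain; assigned so far: [3]
unit clause [-1] forces x1=F; simplify:
  drop 1 from [1, -5, -2] -> [-5, -2]
  satisfied 1 clause(s); 4 remain; assigned so far: [1, 3]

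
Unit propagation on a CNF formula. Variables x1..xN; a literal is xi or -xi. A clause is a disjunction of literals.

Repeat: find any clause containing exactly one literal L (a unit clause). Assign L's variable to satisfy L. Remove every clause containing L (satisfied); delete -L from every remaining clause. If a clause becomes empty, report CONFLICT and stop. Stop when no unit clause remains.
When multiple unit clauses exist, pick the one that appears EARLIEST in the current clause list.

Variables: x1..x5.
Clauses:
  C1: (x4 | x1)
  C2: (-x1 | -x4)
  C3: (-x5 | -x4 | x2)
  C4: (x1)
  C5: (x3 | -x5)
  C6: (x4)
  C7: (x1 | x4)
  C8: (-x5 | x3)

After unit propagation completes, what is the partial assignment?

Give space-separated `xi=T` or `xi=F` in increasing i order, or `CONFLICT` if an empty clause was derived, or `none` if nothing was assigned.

unit clause [1] forces x1=T; simplify:
  drop -1 from [-1, -4] -> [-4]
  satisfied 3 clause(s); 5 remain; assigned so far: [1]
unit clause [-4] forces x4=F; simplify:
  drop 4 from [4] -> [] (empty!)
  satisfied 2 clause(s); 3 remain; assigned so far: [1, 4]
CONFLICT (empty clause)

Answer: CONFLICT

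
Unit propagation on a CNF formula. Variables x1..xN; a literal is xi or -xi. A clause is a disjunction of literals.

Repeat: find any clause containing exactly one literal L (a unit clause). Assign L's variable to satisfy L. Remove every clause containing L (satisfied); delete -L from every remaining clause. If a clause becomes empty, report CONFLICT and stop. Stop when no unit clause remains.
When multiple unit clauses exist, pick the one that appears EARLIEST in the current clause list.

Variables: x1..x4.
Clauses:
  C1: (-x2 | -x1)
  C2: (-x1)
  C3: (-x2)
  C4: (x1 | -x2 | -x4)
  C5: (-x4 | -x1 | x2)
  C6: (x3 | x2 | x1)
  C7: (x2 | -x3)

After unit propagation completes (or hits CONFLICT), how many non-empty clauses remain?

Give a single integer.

Answer: 0

Derivation:
unit clause [-1] forces x1=F; simplify:
  drop 1 from [1, -2, -4] -> [-2, -4]
  drop 1 from [3, 2, 1] -> [3, 2]
  satisfied 3 clause(s); 4 remain; assigned so far: [1]
unit clause [-2] forces x2=F; simplify:
  drop 2 from [3, 2] -> [3]
  drop 2 from [2, -3] -> [-3]
  satisfied 2 clause(s); 2 remain; assigned so far: [1, 2]
unit clause [3] forces x3=T; simplify:
  drop -3 from [-3] -> [] (empty!)
  satisfied 1 clause(s); 1 remain; assigned so far: [1, 2, 3]
CONFLICT (empty clause)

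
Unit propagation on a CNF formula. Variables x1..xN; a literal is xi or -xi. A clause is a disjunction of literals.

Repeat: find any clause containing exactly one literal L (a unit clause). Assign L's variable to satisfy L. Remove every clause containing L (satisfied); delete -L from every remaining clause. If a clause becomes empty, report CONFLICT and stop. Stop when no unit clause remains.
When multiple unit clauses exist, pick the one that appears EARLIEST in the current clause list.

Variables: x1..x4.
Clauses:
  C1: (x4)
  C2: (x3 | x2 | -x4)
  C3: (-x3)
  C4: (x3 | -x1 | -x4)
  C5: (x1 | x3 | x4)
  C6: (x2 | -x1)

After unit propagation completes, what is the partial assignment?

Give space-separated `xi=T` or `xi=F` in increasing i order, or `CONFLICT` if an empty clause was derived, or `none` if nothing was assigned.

Answer: x1=F x2=T x3=F x4=T

Derivation:
unit clause [4] forces x4=T; simplify:
  drop -4 from [3, 2, -4] -> [3, 2]
  drop -4 from [3, -1, -4] -> [3, -1]
  satisfied 2 clause(s); 4 remain; assigned so far: [4]
unit clause [-3] forces x3=F; simplify:
  drop 3 from [3, 2] -> [2]
  drop 3 from [3, -1] -> [-1]
  satisfied 1 clause(s); 3 remain; assigned so far: [3, 4]
unit clause [2] forces x2=T; simplify:
  satisfied 2 clause(s); 1 remain; assigned so far: [2, 3, 4]
unit clause [-1] forces x1=F; simplify:
  satisfied 1 clause(s); 0 remain; assigned so far: [1, 2, 3, 4]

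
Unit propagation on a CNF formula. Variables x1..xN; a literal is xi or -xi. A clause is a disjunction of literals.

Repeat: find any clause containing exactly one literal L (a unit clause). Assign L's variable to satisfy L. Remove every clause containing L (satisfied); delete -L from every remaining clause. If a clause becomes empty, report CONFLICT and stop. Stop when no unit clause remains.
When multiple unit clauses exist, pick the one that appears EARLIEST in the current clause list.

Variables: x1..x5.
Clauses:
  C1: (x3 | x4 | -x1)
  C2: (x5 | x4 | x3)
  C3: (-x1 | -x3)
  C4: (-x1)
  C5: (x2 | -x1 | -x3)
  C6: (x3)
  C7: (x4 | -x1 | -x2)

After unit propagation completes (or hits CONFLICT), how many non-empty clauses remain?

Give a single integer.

Answer: 0

Derivation:
unit clause [-1] forces x1=F; simplify:
  satisfied 5 clause(s); 2 remain; assigned so far: [1]
unit clause [3] forces x3=T; simplify:
  satisfied 2 clause(s); 0 remain; assigned so far: [1, 3]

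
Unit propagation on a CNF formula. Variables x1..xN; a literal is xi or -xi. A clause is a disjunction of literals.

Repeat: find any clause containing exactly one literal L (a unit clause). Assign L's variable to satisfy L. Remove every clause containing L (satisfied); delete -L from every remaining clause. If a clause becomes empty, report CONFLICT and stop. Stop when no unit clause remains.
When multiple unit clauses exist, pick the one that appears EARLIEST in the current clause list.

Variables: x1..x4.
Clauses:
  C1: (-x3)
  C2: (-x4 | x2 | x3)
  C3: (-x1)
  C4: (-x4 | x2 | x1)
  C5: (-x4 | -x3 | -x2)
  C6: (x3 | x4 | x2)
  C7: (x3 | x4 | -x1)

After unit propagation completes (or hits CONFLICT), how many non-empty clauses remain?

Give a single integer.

unit clause [-3] forces x3=F; simplify:
  drop 3 from [-4, 2, 3] -> [-4, 2]
  drop 3 from [3, 4, 2] -> [4, 2]
  drop 3 from [3, 4, -1] -> [4, -1]
  satisfied 2 clause(s); 5 remain; assigned so far: [3]
unit clause [-1] forces x1=F; simplify:
  drop 1 from [-4, 2, 1] -> [-4, 2]
  satisfied 2 clause(s); 3 remain; assigned so far: [1, 3]

Answer: 3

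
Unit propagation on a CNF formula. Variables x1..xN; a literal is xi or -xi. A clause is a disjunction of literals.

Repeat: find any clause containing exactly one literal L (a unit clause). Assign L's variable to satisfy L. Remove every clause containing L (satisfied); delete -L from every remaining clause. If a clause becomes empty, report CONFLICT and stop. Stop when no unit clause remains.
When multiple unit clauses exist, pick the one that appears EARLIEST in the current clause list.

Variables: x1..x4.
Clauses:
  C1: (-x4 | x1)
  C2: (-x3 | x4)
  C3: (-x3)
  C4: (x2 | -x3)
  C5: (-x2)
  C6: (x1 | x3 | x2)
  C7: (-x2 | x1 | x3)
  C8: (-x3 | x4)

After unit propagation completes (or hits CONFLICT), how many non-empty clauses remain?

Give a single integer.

unit clause [-3] forces x3=F; simplify:
  drop 3 from [1, 3, 2] -> [1, 2]
  drop 3 from [-2, 1, 3] -> [-2, 1]
  satisfied 4 clause(s); 4 remain; assigned so far: [3]
unit clause [-2] forces x2=F; simplify:
  drop 2 from [1, 2] -> [1]
  satisfied 2 clause(s); 2 remain; assigned so far: [2, 3]
unit clause [1] forces x1=T; simplify:
  satisfied 2 clause(s); 0 remain; assigned so far: [1, 2, 3]

Answer: 0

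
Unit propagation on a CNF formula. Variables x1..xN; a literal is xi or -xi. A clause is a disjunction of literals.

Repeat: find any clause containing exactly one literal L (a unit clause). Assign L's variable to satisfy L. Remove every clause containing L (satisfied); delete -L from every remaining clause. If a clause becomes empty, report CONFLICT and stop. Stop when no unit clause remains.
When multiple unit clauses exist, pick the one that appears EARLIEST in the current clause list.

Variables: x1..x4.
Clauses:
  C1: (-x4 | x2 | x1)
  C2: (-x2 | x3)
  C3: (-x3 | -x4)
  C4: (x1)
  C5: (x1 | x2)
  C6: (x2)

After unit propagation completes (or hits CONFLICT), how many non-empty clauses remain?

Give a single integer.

unit clause [1] forces x1=T; simplify:
  satisfied 3 clause(s); 3 remain; assigned so far: [1]
unit clause [2] forces x2=T; simplify:
  drop -2 from [-2, 3] -> [3]
  satisfied 1 clause(s); 2 remain; assigned so far: [1, 2]
unit clause [3] forces x3=T; simplify:
  drop -3 from [-3, -4] -> [-4]
  satisfied 1 clause(s); 1 remain; assigned so far: [1, 2, 3]
unit clause [-4] forces x4=F; simplify:
  satisfied 1 clause(s); 0 remain; assigned so far: [1, 2, 3, 4]

Answer: 0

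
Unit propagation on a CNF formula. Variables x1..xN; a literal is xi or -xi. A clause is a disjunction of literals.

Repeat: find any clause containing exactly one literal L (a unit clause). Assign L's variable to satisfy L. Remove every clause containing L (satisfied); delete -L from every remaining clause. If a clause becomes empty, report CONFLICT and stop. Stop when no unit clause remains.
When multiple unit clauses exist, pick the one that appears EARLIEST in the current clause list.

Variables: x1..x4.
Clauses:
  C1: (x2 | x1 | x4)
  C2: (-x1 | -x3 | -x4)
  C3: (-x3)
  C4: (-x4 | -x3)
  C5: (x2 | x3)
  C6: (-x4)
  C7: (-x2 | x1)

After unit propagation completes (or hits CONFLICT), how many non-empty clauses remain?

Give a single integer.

unit clause [-3] forces x3=F; simplify:
  drop 3 from [2, 3] -> [2]
  satisfied 3 clause(s); 4 remain; assigned so far: [3]
unit clause [2] forces x2=T; simplify:
  drop -2 from [-2, 1] -> [1]
  satisfied 2 clause(s); 2 remain; assigned so far: [2, 3]
unit clause [-4] forces x4=F; simplify:
  satisfied 1 clause(s); 1 remain; assigned so far: [2, 3, 4]
unit clause [1] forces x1=T; simplify:
  satisfied 1 clause(s); 0 remain; assigned so far: [1, 2, 3, 4]

Answer: 0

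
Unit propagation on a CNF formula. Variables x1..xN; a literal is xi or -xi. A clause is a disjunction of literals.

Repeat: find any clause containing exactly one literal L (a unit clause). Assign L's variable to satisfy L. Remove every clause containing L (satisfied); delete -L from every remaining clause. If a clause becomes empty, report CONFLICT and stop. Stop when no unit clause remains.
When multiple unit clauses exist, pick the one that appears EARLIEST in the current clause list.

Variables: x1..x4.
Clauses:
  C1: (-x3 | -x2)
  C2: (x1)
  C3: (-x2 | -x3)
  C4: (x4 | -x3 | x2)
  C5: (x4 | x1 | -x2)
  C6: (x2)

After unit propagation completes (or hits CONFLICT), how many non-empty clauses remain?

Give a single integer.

Answer: 0

Derivation:
unit clause [1] forces x1=T; simplify:
  satisfied 2 clause(s); 4 remain; assigned so far: [1]
unit clause [2] forces x2=T; simplify:
  drop -2 from [-3, -2] -> [-3]
  drop -2 from [-2, -3] -> [-3]
  satisfied 2 clause(s); 2 remain; assigned so far: [1, 2]
unit clause [-3] forces x3=F; simplify:
  satisfied 2 clause(s); 0 remain; assigned so far: [1, 2, 3]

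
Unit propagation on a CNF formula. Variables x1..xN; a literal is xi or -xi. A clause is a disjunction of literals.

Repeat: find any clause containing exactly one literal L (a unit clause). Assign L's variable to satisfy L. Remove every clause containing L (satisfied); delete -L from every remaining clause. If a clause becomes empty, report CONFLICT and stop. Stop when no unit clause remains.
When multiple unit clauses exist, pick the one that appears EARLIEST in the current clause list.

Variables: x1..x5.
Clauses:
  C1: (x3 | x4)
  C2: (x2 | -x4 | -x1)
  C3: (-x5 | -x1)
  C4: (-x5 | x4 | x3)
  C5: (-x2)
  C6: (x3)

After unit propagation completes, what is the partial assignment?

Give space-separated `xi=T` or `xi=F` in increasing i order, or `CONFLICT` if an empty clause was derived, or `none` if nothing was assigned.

unit clause [-2] forces x2=F; simplify:
  drop 2 from [2, -4, -1] -> [-4, -1]
  satisfied 1 clause(s); 5 remain; assigned so far: [2]
unit clause [3] forces x3=T; simplify:
  satisfied 3 clause(s); 2 remain; assigned so far: [2, 3]

Answer: x2=F x3=T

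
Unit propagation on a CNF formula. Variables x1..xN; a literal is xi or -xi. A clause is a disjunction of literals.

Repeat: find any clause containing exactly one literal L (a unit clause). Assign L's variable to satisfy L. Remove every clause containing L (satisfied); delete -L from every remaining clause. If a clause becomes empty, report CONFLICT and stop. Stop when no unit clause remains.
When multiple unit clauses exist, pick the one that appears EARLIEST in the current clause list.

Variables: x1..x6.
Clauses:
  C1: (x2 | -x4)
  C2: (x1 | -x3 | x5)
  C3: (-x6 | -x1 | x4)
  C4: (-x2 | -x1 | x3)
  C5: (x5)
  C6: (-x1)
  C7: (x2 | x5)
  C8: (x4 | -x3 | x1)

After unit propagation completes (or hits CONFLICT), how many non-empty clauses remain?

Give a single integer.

unit clause [5] forces x5=T; simplify:
  satisfied 3 clause(s); 5 remain; assigned so far: [5]
unit clause [-1] forces x1=F; simplify:
  drop 1 from [4, -3, 1] -> [4, -3]
  satisfied 3 clause(s); 2 remain; assigned so far: [1, 5]

Answer: 2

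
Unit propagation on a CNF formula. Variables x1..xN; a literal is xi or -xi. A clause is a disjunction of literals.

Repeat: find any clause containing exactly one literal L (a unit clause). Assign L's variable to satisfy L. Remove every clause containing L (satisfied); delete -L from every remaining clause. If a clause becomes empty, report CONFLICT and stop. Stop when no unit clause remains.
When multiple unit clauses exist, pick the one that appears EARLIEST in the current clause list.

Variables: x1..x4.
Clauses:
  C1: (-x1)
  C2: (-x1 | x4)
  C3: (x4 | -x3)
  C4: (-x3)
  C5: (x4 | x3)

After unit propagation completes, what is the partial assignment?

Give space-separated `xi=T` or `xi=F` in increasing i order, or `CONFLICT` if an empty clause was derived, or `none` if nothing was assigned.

unit clause [-1] forces x1=F; simplify:
  satisfied 2 clause(s); 3 remain; assigned so far: [1]
unit clause [-3] forces x3=F; simplify:
  drop 3 from [4, 3] -> [4]
  satisfied 2 clause(s); 1 remain; assigned so far: [1, 3]
unit clause [4] forces x4=T; simplify:
  satisfied 1 clause(s); 0 remain; assigned so far: [1, 3, 4]

Answer: x1=F x3=F x4=T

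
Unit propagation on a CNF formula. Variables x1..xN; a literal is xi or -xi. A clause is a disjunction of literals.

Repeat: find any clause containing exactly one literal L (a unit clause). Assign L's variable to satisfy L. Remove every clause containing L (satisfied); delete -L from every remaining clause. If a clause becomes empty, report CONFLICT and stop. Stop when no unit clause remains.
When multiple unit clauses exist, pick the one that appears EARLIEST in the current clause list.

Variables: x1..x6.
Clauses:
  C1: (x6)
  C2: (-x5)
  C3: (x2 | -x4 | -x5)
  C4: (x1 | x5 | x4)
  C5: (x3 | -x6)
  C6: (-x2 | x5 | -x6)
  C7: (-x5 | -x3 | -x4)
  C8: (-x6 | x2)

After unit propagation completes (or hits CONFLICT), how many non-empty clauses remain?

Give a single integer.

unit clause [6] forces x6=T; simplify:
  drop -6 from [3, -6] -> [3]
  drop -6 from [-2, 5, -6] -> [-2, 5]
  drop -6 from [-6, 2] -> [2]
  satisfied 1 clause(s); 7 remain; assigned so far: [6]
unit clause [-5] forces x5=F; simplify:
  drop 5 from [1, 5, 4] -> [1, 4]
  drop 5 from [-2, 5] -> [-2]
  satisfied 3 clause(s); 4 remain; assigned so far: [5, 6]
unit clause [3] forces x3=T; simplify:
  satisfied 1 clause(s); 3 remain; assigned so far: [3, 5, 6]
unit clause [-2] forces x2=F; simplify:
  drop 2 from [2] -> [] (empty!)
  satisfied 1 clause(s); 2 remain; assigned so far: [2, 3, 5, 6]
CONFLICT (empty clause)

Answer: 1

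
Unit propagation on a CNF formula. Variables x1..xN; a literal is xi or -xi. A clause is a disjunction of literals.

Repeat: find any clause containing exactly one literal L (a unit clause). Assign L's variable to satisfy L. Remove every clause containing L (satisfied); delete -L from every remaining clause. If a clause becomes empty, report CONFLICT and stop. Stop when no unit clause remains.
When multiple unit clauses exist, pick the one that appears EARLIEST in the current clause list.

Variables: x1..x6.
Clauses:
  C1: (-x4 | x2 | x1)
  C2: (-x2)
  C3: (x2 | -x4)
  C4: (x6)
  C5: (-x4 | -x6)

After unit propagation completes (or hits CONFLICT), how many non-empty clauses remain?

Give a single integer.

unit clause [-2] forces x2=F; simplify:
  drop 2 from [-4, 2, 1] -> [-4, 1]
  drop 2 from [2, -4] -> [-4]
  satisfied 1 clause(s); 4 remain; assigned so far: [2]
unit clause [-4] forces x4=F; simplify:
  satisfied 3 clause(s); 1 remain; assigned so far: [2, 4]
unit clause [6] forces x6=T; simplify:
  satisfied 1 clause(s); 0 remain; assigned so far: [2, 4, 6]

Answer: 0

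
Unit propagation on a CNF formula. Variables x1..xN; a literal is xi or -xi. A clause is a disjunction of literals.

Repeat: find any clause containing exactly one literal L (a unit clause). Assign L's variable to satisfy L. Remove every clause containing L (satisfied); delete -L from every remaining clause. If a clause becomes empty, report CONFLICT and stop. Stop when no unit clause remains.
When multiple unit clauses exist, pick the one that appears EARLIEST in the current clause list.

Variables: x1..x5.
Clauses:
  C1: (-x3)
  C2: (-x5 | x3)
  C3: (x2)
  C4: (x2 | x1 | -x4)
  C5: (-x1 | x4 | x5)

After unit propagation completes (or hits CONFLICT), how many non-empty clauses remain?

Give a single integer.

unit clause [-3] forces x3=F; simplify:
  drop 3 from [-5, 3] -> [-5]
  satisfied 1 clause(s); 4 remain; assigned so far: [3]
unit clause [-5] forces x5=F; simplify:
  drop 5 from [-1, 4, 5] -> [-1, 4]
  satisfied 1 clause(s); 3 remain; assigned so far: [3, 5]
unit clause [2] forces x2=T; simplify:
  satisfied 2 clause(s); 1 remain; assigned so far: [2, 3, 5]

Answer: 1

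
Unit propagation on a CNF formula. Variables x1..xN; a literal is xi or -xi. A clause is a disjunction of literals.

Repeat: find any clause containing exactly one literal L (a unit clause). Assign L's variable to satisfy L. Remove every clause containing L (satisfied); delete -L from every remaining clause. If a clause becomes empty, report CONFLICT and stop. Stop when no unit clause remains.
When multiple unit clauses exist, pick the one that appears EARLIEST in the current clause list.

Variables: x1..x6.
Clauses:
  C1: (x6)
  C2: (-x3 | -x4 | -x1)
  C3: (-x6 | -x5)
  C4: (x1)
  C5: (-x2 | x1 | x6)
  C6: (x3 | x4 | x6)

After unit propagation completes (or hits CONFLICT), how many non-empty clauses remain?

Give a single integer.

Answer: 1

Derivation:
unit clause [6] forces x6=T; simplify:
  drop -6 from [-6, -5] -> [-5]
  satisfied 3 clause(s); 3 remain; assigned so far: [6]
unit clause [-5] forces x5=F; simplify:
  satisfied 1 clause(s); 2 remain; assigned so far: [5, 6]
unit clause [1] forces x1=T; simplify:
  drop -1 from [-3, -4, -1] -> [-3, -4]
  satisfied 1 clause(s); 1 remain; assigned so far: [1, 5, 6]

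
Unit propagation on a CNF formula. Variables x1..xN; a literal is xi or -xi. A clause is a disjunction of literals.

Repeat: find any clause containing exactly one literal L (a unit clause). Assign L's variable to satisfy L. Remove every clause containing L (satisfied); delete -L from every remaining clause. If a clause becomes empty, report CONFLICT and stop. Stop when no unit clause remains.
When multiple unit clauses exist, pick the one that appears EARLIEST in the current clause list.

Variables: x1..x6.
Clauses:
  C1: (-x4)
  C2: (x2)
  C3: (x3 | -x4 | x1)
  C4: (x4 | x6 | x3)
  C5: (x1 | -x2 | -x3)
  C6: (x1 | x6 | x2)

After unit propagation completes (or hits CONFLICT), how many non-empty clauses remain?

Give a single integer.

Answer: 2

Derivation:
unit clause [-4] forces x4=F; simplify:
  drop 4 from [4, 6, 3] -> [6, 3]
  satisfied 2 clause(s); 4 remain; assigned so far: [4]
unit clause [2] forces x2=T; simplify:
  drop -2 from [1, -2, -3] -> [1, -3]
  satisfied 2 clause(s); 2 remain; assigned so far: [2, 4]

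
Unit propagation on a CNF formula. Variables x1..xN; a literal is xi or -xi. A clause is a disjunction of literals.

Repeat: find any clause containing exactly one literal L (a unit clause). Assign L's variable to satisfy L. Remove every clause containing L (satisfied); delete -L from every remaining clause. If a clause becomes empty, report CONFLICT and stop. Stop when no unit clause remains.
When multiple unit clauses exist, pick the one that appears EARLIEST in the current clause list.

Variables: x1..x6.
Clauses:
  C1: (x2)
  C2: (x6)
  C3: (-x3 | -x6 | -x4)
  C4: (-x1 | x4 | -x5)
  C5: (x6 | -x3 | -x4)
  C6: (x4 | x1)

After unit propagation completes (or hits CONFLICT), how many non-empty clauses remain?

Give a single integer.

Answer: 3

Derivation:
unit clause [2] forces x2=T; simplify:
  satisfied 1 clause(s); 5 remain; assigned so far: [2]
unit clause [6] forces x6=T; simplify:
  drop -6 from [-3, -6, -4] -> [-3, -4]
  satisfied 2 clause(s); 3 remain; assigned so far: [2, 6]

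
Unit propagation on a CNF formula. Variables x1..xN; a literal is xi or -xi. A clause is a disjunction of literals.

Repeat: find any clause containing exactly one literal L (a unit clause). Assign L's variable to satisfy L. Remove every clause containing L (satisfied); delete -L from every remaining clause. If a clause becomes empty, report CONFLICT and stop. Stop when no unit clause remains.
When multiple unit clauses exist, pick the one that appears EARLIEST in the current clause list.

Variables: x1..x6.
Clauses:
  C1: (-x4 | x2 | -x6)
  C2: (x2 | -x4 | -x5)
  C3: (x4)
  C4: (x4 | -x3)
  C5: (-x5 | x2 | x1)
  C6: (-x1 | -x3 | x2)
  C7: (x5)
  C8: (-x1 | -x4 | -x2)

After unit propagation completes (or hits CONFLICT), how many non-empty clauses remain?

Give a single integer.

Answer: 0

Derivation:
unit clause [4] forces x4=T; simplify:
  drop -4 from [-4, 2, -6] -> [2, -6]
  drop -4 from [2, -4, -5] -> [2, -5]
  drop -4 from [-1, -4, -2] -> [-1, -2]
  satisfied 2 clause(s); 6 remain; assigned so far: [4]
unit clause [5] forces x5=T; simplify:
  drop -5 from [2, -5] -> [2]
  drop -5 from [-5, 2, 1] -> [2, 1]
  satisfied 1 clause(s); 5 remain; assigned so far: [4, 5]
unit clause [2] forces x2=T; simplify:
  drop -2 from [-1, -2] -> [-1]
  satisfied 4 clause(s); 1 remain; assigned so far: [2, 4, 5]
unit clause [-1] forces x1=F; simplify:
  satisfied 1 clause(s); 0 remain; assigned so far: [1, 2, 4, 5]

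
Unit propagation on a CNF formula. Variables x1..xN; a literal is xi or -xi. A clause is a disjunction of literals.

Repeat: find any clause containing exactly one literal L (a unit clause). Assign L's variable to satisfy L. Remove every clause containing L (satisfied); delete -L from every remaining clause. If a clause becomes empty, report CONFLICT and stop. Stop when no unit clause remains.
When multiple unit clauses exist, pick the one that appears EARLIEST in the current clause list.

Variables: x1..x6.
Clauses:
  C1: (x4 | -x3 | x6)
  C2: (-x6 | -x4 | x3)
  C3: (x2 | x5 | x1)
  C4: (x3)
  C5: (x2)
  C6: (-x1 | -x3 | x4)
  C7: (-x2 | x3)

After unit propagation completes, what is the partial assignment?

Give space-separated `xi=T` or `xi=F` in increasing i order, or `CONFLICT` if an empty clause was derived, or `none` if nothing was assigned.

unit clause [3] forces x3=T; simplify:
  drop -3 from [4, -3, 6] -> [4, 6]
  drop -3 from [-1, -3, 4] -> [-1, 4]
  satisfied 3 clause(s); 4 remain; assigned so far: [3]
unit clause [2] forces x2=T; simplify:
  satisfied 2 clause(s); 2 remain; assigned so far: [2, 3]

Answer: x2=T x3=T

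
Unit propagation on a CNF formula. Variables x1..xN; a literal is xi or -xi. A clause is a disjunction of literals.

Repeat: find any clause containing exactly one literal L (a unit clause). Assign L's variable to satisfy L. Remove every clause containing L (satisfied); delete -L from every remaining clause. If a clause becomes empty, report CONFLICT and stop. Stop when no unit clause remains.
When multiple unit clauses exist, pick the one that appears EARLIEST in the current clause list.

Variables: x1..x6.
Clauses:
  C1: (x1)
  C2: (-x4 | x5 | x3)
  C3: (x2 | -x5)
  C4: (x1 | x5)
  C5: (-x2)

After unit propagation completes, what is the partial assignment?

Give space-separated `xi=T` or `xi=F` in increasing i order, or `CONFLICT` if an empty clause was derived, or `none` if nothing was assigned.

unit clause [1] forces x1=T; simplify:
  satisfied 2 clause(s); 3 remain; assigned so far: [1]
unit clause [-2] forces x2=F; simplify:
  drop 2 from [2, -5] -> [-5]
  satisfied 1 clause(s); 2 remain; assigned so far: [1, 2]
unit clause [-5] forces x5=F; simplify:
  drop 5 from [-4, 5, 3] -> [-4, 3]
  satisfied 1 clause(s); 1 remain; assigned so far: [1, 2, 5]

Answer: x1=T x2=F x5=F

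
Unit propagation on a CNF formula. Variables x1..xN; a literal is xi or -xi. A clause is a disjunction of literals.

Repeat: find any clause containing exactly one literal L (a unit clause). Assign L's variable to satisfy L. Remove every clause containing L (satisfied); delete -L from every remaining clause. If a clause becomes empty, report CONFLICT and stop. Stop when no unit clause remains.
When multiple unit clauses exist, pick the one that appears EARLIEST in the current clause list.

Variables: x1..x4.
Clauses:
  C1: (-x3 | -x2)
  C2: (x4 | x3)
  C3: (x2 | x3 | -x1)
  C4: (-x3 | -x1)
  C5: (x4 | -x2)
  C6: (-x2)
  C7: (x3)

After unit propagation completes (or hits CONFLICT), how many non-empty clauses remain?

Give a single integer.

unit clause [-2] forces x2=F; simplify:
  drop 2 from [2, 3, -1] -> [3, -1]
  satisfied 3 clause(s); 4 remain; assigned so far: [2]
unit clause [3] forces x3=T; simplify:
  drop -3 from [-3, -1] -> [-1]
  satisfied 3 clause(s); 1 remain; assigned so far: [2, 3]
unit clause [-1] forces x1=F; simplify:
  satisfied 1 clause(s); 0 remain; assigned so far: [1, 2, 3]

Answer: 0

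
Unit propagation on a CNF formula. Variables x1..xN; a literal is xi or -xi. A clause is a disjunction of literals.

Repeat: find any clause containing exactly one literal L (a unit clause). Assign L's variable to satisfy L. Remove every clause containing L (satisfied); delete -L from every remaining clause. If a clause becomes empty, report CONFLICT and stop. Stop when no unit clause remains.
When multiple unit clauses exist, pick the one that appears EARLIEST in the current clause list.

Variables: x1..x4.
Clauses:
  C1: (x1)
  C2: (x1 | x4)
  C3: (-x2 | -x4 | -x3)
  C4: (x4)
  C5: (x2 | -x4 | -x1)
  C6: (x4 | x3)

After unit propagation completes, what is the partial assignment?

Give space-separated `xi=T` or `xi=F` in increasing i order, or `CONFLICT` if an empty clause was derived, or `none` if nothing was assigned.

Answer: x1=T x2=T x3=F x4=T

Derivation:
unit clause [1] forces x1=T; simplify:
  drop -1 from [2, -4, -1] -> [2, -4]
  satisfied 2 clause(s); 4 remain; assigned so far: [1]
unit clause [4] forces x4=T; simplify:
  drop -4 from [-2, -4, -3] -> [-2, -3]
  drop -4 from [2, -4] -> [2]
  satisfied 2 clause(s); 2 remain; assigned so far: [1, 4]
unit clause [2] forces x2=T; simplify:
  drop -2 from [-2, -3] -> [-3]
  satisfied 1 clause(s); 1 remain; assigned so far: [1, 2, 4]
unit clause [-3] forces x3=F; simplify:
  satisfied 1 clause(s); 0 remain; assigned so far: [1, 2, 3, 4]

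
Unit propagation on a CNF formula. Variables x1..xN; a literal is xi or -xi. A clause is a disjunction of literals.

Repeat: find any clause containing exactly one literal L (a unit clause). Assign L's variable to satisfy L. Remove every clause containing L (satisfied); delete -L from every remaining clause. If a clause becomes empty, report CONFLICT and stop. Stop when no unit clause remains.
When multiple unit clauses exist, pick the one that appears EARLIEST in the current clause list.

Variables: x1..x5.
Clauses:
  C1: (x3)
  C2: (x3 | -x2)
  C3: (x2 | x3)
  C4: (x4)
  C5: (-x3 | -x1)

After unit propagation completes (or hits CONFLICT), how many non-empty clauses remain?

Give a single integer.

unit clause [3] forces x3=T; simplify:
  drop -3 from [-3, -1] -> [-1]
  satisfied 3 clause(s); 2 remain; assigned so far: [3]
unit clause [4] forces x4=T; simplify:
  satisfied 1 clause(s); 1 remain; assigned so far: [3, 4]
unit clause [-1] forces x1=F; simplify:
  satisfied 1 clause(s); 0 remain; assigned so far: [1, 3, 4]

Answer: 0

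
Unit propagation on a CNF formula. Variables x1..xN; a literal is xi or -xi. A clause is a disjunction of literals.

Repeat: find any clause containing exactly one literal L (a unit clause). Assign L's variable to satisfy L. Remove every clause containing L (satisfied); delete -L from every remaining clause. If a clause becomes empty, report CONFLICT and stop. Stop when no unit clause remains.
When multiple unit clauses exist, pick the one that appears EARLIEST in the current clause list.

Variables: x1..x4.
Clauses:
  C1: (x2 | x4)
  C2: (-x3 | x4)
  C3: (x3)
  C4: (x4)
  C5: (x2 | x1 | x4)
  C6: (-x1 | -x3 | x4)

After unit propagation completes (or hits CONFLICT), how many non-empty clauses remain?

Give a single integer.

Answer: 0

Derivation:
unit clause [3] forces x3=T; simplify:
  drop -3 from [-3, 4] -> [4]
  drop -3 from [-1, -3, 4] -> [-1, 4]
  satisfied 1 clause(s); 5 remain; assigned so far: [3]
unit clause [4] forces x4=T; simplify:
  satisfied 5 clause(s); 0 remain; assigned so far: [3, 4]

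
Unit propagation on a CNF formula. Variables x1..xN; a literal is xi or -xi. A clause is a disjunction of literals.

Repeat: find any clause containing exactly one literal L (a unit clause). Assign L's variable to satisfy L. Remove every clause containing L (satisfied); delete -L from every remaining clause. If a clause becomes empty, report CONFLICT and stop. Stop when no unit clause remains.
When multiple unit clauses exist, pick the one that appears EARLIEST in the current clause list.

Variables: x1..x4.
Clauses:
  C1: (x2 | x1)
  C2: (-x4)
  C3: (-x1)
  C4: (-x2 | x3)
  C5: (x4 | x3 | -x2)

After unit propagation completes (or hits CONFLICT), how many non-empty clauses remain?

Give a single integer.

unit clause [-4] forces x4=F; simplify:
  drop 4 from [4, 3, -2] -> [3, -2]
  satisfied 1 clause(s); 4 remain; assigned so far: [4]
unit clause [-1] forces x1=F; simplify:
  drop 1 from [2, 1] -> [2]
  satisfied 1 clause(s); 3 remain; assigned so far: [1, 4]
unit clause [2] forces x2=T; simplify:
  drop -2 from [-2, 3] -> [3]
  drop -2 from [3, -2] -> [3]
  satisfied 1 clause(s); 2 remain; assigned so far: [1, 2, 4]
unit clause [3] forces x3=T; simplify:
  satisfied 2 clause(s); 0 remain; assigned so far: [1, 2, 3, 4]

Answer: 0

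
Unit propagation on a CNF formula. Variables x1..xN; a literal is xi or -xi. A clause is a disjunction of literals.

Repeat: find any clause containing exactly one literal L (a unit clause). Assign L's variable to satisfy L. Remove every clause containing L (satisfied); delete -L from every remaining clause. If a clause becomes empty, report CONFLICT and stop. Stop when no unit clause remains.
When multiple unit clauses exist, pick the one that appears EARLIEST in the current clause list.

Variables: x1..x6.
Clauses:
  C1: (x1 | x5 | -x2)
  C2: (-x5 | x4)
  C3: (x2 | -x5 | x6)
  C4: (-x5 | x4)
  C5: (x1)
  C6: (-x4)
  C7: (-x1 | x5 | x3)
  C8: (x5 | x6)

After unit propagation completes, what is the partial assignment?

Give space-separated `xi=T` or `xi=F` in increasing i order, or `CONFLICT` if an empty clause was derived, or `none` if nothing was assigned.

unit clause [1] forces x1=T; simplify:
  drop -1 from [-1, 5, 3] -> [5, 3]
  satisfied 2 clause(s); 6 remain; assigned so far: [1]
unit clause [-4] forces x4=F; simplify:
  drop 4 from [-5, 4] -> [-5]
  drop 4 from [-5, 4] -> [-5]
  satisfied 1 clause(s); 5 remain; assigned so far: [1, 4]
unit clause [-5] forces x5=F; simplify:
  drop 5 from [5, 3] -> [3]
  drop 5 from [5, 6] -> [6]
  satisfied 3 clause(s); 2 remain; assigned so far: [1, 4, 5]
unit clause [3] forces x3=T; simplify:
  satisfied 1 clause(s); 1 remain; assigned so far: [1, 3, 4, 5]
unit clause [6] forces x6=T; simplify:
  satisfied 1 clause(s); 0 remain; assigned so far: [1, 3, 4, 5, 6]

Answer: x1=T x3=T x4=F x5=F x6=T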